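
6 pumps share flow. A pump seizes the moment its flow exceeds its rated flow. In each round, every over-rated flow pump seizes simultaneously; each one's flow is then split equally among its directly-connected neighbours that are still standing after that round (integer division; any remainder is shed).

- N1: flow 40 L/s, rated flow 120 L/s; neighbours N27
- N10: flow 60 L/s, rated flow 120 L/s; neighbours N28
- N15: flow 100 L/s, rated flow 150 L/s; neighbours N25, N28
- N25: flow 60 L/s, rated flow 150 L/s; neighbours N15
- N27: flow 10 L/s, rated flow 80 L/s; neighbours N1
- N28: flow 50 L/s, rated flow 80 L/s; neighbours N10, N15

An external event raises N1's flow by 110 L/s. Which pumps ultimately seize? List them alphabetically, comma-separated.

Round 1 — N1 at 150 > 120. N1 seizes.
  N1 sheds 150 L/s to N27: 150 each.
    N27: 10+150 = 160 > 80
Round 2 — N27 seizes.
  N27 sheds 160 L/s: no online neighbours, lost.
No further seizures.

N1, N27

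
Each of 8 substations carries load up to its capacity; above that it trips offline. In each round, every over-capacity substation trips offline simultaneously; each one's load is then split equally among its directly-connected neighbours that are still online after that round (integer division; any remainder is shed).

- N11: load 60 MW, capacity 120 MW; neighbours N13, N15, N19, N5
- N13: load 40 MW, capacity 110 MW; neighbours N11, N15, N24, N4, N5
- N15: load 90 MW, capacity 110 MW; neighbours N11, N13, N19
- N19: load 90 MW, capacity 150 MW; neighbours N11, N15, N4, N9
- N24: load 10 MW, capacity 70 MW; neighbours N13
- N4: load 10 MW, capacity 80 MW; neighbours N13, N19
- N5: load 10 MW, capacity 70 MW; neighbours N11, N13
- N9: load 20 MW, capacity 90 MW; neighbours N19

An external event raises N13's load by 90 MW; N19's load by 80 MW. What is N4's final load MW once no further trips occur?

78

Round 1 — N13 at 130 > 110; N19 at 170 > 150. N13, N19 trip offline.
  N13 sheds 130 MW to N11, N15, N24, N4, N5: 26 each.
    N11: 60+26 = 86 ≤ 120
    N15: 90+26 = 116 > 110
    N24: 10+26 = 36 ≤ 70
    N4: 10+26 = 36 ≤ 80
    N5: 10+26 = 36 ≤ 70
  N19 sheds 170 MW to N11, N15, N4, N9: 42 each (2 lost).
    N11: 86+42 = 128 > 120
    N15: 116+42 = 158 > 110
    N4: 36+42 = 78 ≤ 80
    N9: 20+42 = 62 ≤ 90
Round 2 — N11, N15 trip offline.
  N11 sheds 128 MW to N5: 128 each.
    N5: 36+128 = 164 > 70
  N15 sheds 158 MW: no online neighbours, lost.
Round 3 — N5 trips offline.
  N5 sheds 164 MW: no online neighbours, lost.
No further trips.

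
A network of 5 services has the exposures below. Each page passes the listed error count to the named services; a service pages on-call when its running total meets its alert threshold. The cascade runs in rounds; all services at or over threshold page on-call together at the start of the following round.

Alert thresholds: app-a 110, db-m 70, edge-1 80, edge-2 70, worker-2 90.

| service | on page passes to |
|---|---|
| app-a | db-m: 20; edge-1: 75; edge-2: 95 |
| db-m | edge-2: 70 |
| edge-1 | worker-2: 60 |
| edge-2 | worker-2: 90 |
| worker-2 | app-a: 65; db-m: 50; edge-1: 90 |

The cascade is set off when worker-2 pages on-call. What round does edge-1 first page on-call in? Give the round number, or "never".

Round 1 — worker-2 pages on-call (initial).
  app-a: +65 → 65 < 110
  db-m: +50 → 50 < 70
  edge-1: +90 → 90 ≥ 80
Round 2 — edge-1 pages on-call.
No further pages.

2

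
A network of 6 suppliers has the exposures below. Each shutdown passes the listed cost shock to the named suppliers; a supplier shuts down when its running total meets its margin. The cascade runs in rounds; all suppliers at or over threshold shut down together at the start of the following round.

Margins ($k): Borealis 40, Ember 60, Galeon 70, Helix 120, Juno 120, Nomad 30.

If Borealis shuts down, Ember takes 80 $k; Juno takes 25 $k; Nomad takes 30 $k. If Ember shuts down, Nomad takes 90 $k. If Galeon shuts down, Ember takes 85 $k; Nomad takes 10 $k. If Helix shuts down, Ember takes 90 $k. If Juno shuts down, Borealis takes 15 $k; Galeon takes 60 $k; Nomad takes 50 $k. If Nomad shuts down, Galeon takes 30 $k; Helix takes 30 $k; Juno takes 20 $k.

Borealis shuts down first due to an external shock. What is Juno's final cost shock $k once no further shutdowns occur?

Round 1 — Borealis shuts down (initial).
  Ember: +80 → 80 ≥ 60
  Juno: +25 → 25 < 120
  Nomad: +30 → 30 ≥ 30
Round 2 — Ember, Nomad shut down.
  Galeon: +30 → 30 < 70
  Helix: +30 → 30 < 120
  Juno: +20 → 45 < 120
No further shutdowns.

45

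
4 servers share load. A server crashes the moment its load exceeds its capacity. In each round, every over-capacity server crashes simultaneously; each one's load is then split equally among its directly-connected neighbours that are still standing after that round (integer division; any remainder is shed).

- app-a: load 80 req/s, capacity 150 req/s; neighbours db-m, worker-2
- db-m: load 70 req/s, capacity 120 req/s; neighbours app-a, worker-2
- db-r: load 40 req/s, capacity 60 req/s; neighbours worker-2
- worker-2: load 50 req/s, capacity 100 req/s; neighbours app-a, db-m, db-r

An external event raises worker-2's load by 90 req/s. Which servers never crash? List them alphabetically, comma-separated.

Round 1 — worker-2 at 140 > 100. worker-2 crashes.
  worker-2 sheds 140 req/s to app-a, db-m, db-r: 46 each (2 lost).
    app-a: 80+46 = 126 ≤ 150
    db-m: 70+46 = 116 ≤ 120
    db-r: 40+46 = 86 > 60
Round 2 — db-r crashes.
  db-r sheds 86 req/s: no online neighbours, lost.
No further crashes.

app-a, db-m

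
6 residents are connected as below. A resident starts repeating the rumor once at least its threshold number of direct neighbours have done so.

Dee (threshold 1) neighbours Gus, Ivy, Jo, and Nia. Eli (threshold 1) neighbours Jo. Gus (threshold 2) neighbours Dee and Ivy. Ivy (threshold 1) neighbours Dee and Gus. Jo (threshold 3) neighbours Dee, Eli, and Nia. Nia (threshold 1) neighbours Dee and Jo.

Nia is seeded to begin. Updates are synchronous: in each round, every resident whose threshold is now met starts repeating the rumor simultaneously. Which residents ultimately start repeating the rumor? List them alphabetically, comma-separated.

Dee, Gus, Ivy, Nia

Round 1 — Nia starts repeating the rumor (initial).
Round 2 — checking thresholds:
  Dee: 1 of 4 neighbours ≥ 1, starts repeating the rumor.
  Jo: 1 of 3 neighbours < 3, below threshold.
Round 3 — checking thresholds:
  Gus: 1 of 2 neighbours < 2, below threshold.
  Ivy: 1 of 2 neighbours ≥ 1, starts repeating the rumor.
  Jo: 2 of 3 neighbours < 3, below threshold.
Round 4 — checking thresholds:
  Gus: 2 of 2 neighbours ≥ 2, starts repeating the rumor.
  Jo: 2 of 3 neighbours < 3, below threshold.
Round 5 — no new spreads; cascade stops.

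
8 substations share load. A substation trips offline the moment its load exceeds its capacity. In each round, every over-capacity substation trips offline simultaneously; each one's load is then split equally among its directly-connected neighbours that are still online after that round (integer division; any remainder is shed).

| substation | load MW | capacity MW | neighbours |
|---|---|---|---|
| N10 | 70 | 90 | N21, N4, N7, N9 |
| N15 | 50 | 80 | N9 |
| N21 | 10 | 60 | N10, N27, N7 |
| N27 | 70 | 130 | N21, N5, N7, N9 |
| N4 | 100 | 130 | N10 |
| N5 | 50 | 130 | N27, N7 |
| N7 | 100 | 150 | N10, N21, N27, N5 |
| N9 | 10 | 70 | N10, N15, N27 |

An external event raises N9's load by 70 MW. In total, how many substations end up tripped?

3

Round 1 — N9 at 80 > 70. N9 trips offline.
  N9 sheds 80 MW to N10, N15, N27: 26 each (2 lost).
    N10: 70+26 = 96 > 90
    N15: 50+26 = 76 ≤ 80
    N27: 70+26 = 96 ≤ 130
Round 2 — N10 trips offline.
  N10 sheds 96 MW to N21, N4, N7: 32 each.
    N21: 10+32 = 42 ≤ 60
    N4: 100+32 = 132 > 130
    N7: 100+32 = 132 ≤ 150
Round 3 — N4 trips offline.
  N4 sheds 132 MW: no online neighbours, lost.
No further trips.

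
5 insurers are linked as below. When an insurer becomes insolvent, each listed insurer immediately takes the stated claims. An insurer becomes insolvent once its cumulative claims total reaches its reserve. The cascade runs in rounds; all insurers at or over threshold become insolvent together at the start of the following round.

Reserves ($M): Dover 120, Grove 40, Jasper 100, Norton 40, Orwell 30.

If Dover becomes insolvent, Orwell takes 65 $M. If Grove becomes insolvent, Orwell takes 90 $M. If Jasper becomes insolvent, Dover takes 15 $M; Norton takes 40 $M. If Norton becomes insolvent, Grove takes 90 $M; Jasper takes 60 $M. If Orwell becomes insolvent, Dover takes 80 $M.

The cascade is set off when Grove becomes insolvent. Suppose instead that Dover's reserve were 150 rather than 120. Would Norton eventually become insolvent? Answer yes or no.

no

With Dover's reserve at 150:
Round 1 — Grove becomes insolvent (initial).
  Orwell: +90 → 90 ≥ 30
Round 2 — Orwell becomes insolvent.
  Dover: +80 → 80 < 150
No further insolvencies.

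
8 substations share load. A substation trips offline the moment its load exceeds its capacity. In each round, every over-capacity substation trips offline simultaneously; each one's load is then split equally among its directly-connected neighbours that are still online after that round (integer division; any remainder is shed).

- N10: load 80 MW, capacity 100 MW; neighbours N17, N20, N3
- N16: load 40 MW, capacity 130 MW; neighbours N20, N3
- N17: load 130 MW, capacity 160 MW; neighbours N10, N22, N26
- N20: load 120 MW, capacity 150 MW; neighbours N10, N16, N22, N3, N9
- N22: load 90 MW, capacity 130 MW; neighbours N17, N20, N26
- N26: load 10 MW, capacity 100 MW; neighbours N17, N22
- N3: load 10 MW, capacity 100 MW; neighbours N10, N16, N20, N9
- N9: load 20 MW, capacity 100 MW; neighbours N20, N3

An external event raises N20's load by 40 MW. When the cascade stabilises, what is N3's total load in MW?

Round 1 — N20 at 160 > 150. N20 trips offline.
  N20 sheds 160 MW to N10, N16, N22, N3, N9: 32 each.
    N10: 80+32 = 112 > 100
    N16: 40+32 = 72 ≤ 130
    N22: 90+32 = 122 ≤ 130
    N3: 10+32 = 42 ≤ 100
    N9: 20+32 = 52 ≤ 100
Round 2 — N10 trips offline.
  N10 sheds 112 MW to N17, N3: 56 each.
    N17: 130+56 = 186 > 160
    N3: 42+56 = 98 ≤ 100
Round 3 — N17 trips offline.
  N17 sheds 186 MW to N22, N26: 93 each.
    N22: 122+93 = 215 > 130
    N26: 10+93 = 103 > 100
Round 4 — N22, N26 trip offline.
  N22 sheds 215 MW: no online neighbours, lost.
  N26 sheds 103 MW: no online neighbours, lost.
No further trips.

98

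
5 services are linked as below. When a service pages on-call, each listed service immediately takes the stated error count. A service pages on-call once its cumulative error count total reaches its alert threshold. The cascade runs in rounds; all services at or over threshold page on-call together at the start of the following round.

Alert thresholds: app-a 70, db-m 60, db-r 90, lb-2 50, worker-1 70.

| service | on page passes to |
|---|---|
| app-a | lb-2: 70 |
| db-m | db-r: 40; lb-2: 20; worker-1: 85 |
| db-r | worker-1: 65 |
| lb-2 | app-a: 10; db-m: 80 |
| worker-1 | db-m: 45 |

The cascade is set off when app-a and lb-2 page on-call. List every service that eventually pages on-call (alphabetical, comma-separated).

app-a, db-m, lb-2, worker-1

Round 1 — app-a, lb-2 page on-call (initial).
  db-m: +80 → 80 ≥ 60
Round 2 — db-m pages on-call.
  db-r: +40 → 40 < 90
  worker-1: +85 → 85 ≥ 70
Round 3 — worker-1 pages on-call.
No further pages.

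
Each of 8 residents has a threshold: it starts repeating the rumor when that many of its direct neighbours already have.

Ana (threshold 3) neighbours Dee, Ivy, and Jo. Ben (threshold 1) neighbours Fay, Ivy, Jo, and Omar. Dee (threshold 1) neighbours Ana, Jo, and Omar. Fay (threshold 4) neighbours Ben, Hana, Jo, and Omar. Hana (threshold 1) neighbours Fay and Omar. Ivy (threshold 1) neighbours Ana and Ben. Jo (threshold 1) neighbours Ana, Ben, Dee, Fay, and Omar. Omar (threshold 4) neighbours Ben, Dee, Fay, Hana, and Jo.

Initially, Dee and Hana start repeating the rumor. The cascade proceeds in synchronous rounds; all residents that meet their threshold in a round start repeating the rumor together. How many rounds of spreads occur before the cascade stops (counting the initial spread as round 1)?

5

Round 1 — Dee, Hana start repeating the rumor (initial).
Round 2 — checking thresholds:
  Ana: 1 of 3 neighbours < 3, below threshold.
  Fay: 1 of 4 neighbours < 4, below threshold.
  Jo: 1 of 5 neighbours ≥ 1, starts repeating the rumor.
  Omar: 2 of 5 neighbours < 4, below threshold.
Round 3 — checking thresholds:
  Ana: 2 of 3 neighbours < 3, below threshold.
  Ben: 1 of 4 neighbours ≥ 1, starts repeating the rumor.
  Fay: 2 of 4 neighbours < 4, below threshold.
  Omar: 3 of 5 neighbours < 4, below threshold.
Round 4 — checking thresholds:
  Ana: 2 of 3 neighbours < 3, below threshold.
  Fay: 3 of 4 neighbours < 4, below threshold.
  Ivy: 1 of 2 neighbours ≥ 1, starts repeating the rumor.
  Omar: 4 of 5 neighbours ≥ 4, starts repeating the rumor.
Round 5 — checking thresholds:
  Ana: 3 of 3 neighbours ≥ 3, starts repeating the rumor.
  Fay: 4 of 4 neighbours ≥ 4, starts repeating the rumor.
Round 6 — no new spreads; cascade stops.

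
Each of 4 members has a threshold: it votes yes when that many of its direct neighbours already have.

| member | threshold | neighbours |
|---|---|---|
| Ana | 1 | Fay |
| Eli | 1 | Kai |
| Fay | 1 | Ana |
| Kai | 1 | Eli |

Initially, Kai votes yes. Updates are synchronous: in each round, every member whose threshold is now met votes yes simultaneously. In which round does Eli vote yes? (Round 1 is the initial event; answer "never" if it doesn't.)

2

Round 1 — Kai votes yes (initial).
Round 2 — checking thresholds:
  Eli: 1 of 1 neighbours ≥ 1, votes yes.
Round 3 — no new yes votes; cascade stops.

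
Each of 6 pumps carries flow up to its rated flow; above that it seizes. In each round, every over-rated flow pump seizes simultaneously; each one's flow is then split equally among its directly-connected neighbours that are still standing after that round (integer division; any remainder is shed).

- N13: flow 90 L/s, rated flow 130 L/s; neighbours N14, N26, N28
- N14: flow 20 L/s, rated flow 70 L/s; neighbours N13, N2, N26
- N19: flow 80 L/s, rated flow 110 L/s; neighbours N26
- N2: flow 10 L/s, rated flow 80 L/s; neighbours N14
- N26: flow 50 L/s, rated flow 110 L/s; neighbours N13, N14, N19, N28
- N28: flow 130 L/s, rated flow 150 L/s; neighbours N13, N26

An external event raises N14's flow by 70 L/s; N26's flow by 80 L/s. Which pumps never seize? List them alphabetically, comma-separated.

Round 1 — N14 at 90 > 70; N26 at 130 > 110. N14, N26 seize.
  N14 sheds 90 L/s to N13, N2: 45 each.
    N13: 90+45 = 135 > 130
    N2: 10+45 = 55 ≤ 80
  N26 sheds 130 L/s to N13, N19, N28: 43 each (1 lost).
    N13: 135+43 = 178 > 130
    N19: 80+43 = 123 > 110
    N28: 130+43 = 173 > 150
Round 2 — N13, N19, N28 seize.
  N13 sheds 178 L/s: no online neighbours, lost.
  N19 sheds 123 L/s: no online neighbours, lost.
  N28 sheds 173 L/s: no online neighbours, lost.
No further seizures.

N2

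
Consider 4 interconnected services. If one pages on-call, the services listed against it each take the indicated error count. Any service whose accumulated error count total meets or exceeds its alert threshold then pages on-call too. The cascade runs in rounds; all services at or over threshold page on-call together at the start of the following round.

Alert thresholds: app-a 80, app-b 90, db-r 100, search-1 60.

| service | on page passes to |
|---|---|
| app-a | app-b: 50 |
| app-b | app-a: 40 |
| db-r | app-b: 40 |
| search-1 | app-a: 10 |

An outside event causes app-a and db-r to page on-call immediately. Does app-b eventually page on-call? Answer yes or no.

yes

Round 1 — app-a, db-r page on-call (initial).
  app-b: +50+40 → 90 ≥ 90
Round 2 — app-b pages on-call.
No further pages.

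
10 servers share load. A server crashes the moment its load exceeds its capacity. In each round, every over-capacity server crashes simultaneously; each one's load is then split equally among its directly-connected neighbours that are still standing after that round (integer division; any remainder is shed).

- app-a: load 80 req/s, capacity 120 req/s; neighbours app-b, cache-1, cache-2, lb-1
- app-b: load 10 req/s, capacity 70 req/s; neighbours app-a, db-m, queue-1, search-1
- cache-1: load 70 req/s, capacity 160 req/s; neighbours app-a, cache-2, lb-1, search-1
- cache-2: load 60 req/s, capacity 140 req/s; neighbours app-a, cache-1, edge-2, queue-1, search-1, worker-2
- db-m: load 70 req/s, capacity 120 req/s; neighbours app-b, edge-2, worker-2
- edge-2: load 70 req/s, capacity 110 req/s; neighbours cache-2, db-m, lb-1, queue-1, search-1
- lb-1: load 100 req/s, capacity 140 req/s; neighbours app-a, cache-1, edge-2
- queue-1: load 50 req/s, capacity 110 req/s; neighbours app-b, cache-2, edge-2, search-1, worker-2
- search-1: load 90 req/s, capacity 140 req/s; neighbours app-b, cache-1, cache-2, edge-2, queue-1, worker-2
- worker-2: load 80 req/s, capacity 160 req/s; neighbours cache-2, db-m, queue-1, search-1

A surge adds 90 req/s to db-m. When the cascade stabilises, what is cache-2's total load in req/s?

90

Round 1 — db-m at 160 > 120. db-m crashes.
  db-m sheds 160 req/s to app-b, edge-2, worker-2: 53 each (1 lost).
    app-b: 10+53 = 63 ≤ 70
    edge-2: 70+53 = 123 > 110
    worker-2: 80+53 = 133 ≤ 160
Round 2 — edge-2 crashes.
  edge-2 sheds 123 req/s to cache-2, lb-1, queue-1, search-1: 30 each (3 lost).
    cache-2: 60+30 = 90 ≤ 140
    lb-1: 100+30 = 130 ≤ 140
    queue-1: 50+30 = 80 ≤ 110
    search-1: 90+30 = 120 ≤ 140
No further crashes.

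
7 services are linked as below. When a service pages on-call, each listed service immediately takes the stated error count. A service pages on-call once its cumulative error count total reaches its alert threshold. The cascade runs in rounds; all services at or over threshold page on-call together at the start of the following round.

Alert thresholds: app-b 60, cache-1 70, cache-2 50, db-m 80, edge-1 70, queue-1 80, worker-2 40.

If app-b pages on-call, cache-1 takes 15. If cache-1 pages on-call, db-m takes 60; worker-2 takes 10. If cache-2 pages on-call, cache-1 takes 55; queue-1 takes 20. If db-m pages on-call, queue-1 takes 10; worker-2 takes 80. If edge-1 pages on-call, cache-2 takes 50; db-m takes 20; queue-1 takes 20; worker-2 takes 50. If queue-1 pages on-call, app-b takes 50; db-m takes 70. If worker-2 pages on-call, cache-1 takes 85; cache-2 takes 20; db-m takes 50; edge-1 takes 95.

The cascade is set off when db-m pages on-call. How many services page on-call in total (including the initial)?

Round 1 — db-m pages on-call (initial).
  queue-1: +10 → 10 < 80
  worker-2: +80 → 80 ≥ 40
Round 2 — worker-2 pages on-call.
  cache-1: +85 → 85 ≥ 70
  cache-2: +20 → 20 < 50
  edge-1: +95 → 95 ≥ 70
Round 3 — cache-1, edge-1 page on-call.
  cache-2: +50 → 70 ≥ 50
  queue-1: +20 → 30 < 80
Round 4 — cache-2 pages on-call.
  queue-1: +20 → 50 < 80
No further pages.

5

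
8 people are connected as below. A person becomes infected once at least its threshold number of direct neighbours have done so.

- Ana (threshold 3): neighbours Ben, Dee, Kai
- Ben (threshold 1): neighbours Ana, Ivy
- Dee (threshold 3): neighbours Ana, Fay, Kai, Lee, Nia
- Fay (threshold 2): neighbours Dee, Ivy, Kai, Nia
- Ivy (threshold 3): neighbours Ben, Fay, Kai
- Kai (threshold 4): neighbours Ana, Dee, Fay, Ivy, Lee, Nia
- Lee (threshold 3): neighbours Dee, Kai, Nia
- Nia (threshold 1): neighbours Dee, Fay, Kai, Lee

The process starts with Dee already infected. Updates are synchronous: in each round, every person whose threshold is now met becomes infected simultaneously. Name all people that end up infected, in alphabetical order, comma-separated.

Dee, Fay, Nia

Round 1 — Dee becomes infected (initial).
Round 2 — checking thresholds:
  Ana: 1 of 3 neighbours < 3, holds.
  Fay: 1 of 4 neighbours < 2, holds.
  Kai: 1 of 6 neighbours < 4, holds.
  Lee: 1 of 3 neighbours < 3, holds.
  Nia: 1 of 4 neighbours ≥ 1, becomes infected.
Round 3 — checking thresholds:
  Ana: 1 of 3 neighbours < 3, holds.
  Fay: 2 of 4 neighbours ≥ 2, becomes infected.
  Kai: 2 of 6 neighbours < 4, holds.
  Lee: 2 of 3 neighbours < 3, holds.
Round 4 — no new infections; cascade stops.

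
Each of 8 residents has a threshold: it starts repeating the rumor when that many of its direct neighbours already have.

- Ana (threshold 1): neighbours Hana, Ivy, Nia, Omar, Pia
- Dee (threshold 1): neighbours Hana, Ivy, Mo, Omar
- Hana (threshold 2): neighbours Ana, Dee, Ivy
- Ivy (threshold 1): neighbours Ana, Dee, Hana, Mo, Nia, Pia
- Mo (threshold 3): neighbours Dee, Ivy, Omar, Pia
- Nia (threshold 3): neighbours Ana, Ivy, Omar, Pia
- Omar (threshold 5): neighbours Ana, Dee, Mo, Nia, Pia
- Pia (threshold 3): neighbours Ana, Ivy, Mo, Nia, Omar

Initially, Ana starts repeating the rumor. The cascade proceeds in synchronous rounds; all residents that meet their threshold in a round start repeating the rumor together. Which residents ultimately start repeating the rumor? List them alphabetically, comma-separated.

Ana, Dee, Hana, Ivy

Round 1 — Ana starts repeating the rumor (initial).
Round 2 — checking thresholds:
  Hana: 1 of 3 neighbours < 2, below threshold.
  Ivy: 1 of 6 neighbours ≥ 1, starts repeating the rumor.
  Nia: 1 of 4 neighbours < 3, below threshold.
  Omar: 1 of 5 neighbours < 5, below threshold.
  Pia: 1 of 5 neighbours < 3, below threshold.
Round 3 — checking thresholds:
  Dee: 1 of 4 neighbours ≥ 1, starts repeating the rumor.
  Hana: 2 of 3 neighbours ≥ 2, starts repeating the rumor.
  Mo: 1 of 4 neighbours < 3, below threshold.
  Nia: 2 of 4 neighbours < 3, below threshold.
  Omar: 1 of 5 neighbours < 5, below threshold.
  Pia: 2 of 5 neighbours < 3, below threshold.
Round 4 — no new spreads; cascade stops.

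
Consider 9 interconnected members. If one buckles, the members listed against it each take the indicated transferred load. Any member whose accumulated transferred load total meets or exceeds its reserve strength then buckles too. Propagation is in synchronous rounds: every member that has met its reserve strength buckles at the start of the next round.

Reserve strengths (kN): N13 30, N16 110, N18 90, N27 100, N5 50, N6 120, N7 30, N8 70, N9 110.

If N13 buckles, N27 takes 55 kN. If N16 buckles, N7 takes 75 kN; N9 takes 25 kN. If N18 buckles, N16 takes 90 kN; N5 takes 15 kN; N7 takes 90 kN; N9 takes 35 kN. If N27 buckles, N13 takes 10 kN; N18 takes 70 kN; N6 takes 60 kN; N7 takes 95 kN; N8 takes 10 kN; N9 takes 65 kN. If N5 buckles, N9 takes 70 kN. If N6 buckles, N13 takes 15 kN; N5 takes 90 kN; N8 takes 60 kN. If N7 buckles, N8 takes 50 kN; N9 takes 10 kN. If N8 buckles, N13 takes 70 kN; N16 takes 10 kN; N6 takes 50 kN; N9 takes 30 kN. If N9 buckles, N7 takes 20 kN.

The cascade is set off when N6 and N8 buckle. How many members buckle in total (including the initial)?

4

Round 1 — N6, N8 buckle (initial).
  N13: +15+70 → 85 ≥ 30
  N16: +10 → 10 < 110
  N5: +90 → 90 ≥ 50
  N9: +30 → 30 < 110
Round 2 — N13, N5 buckle.
  N27: +55 → 55 < 100
  N9: +70 → 100 < 110
No further bucklings.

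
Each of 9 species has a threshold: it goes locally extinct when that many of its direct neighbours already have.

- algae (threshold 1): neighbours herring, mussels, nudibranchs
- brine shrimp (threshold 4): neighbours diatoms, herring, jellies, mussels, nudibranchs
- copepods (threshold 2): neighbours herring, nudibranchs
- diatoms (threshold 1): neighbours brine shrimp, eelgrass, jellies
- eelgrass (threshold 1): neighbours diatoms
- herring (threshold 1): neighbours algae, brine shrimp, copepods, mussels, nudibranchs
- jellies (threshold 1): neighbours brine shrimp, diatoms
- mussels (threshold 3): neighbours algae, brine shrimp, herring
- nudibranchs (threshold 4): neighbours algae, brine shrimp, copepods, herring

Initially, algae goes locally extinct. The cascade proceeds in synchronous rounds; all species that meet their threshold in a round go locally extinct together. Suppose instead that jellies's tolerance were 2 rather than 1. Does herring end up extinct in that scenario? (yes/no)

yes

With jellies's tolerance at 2:
Round 1 — algae goes locally extinct (initial).
Round 2 — checking thresholds:
  herring: 1 of 5 neighbours ≥ 1, goes locally extinct.
  mussels: 1 of 3 neighbours < 3, below threshold.
  nudibranchs: 1 of 4 neighbours < 4, below threshold.
Round 3 — no new extinctions; cascade stops.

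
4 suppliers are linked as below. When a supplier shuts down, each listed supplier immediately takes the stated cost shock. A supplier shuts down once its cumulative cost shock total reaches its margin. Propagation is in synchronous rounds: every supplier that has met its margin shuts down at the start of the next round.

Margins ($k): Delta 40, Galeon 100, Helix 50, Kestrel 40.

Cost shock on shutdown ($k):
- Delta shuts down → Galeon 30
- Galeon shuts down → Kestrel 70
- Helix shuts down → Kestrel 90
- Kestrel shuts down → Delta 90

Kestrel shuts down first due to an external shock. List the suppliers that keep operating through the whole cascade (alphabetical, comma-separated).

Round 1 — Kestrel shuts down (initial).
  Delta: +90 → 90 ≥ 40
Round 2 — Delta shuts down.
  Galeon: +30 → 30 < 100
No further shutdowns.

Galeon, Helix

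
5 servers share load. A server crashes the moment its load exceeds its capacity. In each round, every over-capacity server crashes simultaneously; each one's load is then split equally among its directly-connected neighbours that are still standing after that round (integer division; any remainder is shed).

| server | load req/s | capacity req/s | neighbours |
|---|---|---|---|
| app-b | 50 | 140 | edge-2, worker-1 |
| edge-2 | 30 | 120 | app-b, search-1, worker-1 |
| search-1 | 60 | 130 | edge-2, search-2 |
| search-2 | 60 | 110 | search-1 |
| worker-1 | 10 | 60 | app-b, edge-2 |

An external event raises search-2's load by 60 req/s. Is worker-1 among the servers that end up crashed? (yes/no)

yes

Round 1 — search-2 at 120 > 110. search-2 crashes.
  search-2 sheds 120 req/s to search-1: 120 each.
    search-1: 60+120 = 180 > 130
Round 2 — search-1 crashes.
  search-1 sheds 180 req/s to edge-2: 180 each.
    edge-2: 30+180 = 210 > 120
Round 3 — edge-2 crashes.
  edge-2 sheds 210 req/s to app-b, worker-1: 105 each.
    app-b: 50+105 = 155 > 140
    worker-1: 10+105 = 115 > 60
Round 4 — app-b, worker-1 crash.
  app-b sheds 155 req/s: no online neighbours, lost.
  worker-1 sheds 115 req/s: no online neighbours, lost.
No further crashes.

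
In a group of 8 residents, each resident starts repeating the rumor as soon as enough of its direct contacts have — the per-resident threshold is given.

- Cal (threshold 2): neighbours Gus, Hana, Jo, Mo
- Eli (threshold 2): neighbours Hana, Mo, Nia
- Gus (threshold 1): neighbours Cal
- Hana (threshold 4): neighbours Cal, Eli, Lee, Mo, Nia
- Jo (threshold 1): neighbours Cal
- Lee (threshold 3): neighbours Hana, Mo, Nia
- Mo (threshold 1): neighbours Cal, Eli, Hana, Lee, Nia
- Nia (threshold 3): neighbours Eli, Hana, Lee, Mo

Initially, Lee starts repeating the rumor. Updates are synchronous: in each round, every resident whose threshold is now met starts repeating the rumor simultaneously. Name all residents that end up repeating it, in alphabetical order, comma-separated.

Round 1 — Lee starts repeating the rumor (initial).
Round 2 — checking thresholds:
  Hana: 1 of 5 neighbours < 4, holds.
  Mo: 1 of 5 neighbours ≥ 1, starts repeating the rumor.
  Nia: 1 of 4 neighbours < 3, holds.
Round 3 — no new spreads; cascade stops.

Lee, Mo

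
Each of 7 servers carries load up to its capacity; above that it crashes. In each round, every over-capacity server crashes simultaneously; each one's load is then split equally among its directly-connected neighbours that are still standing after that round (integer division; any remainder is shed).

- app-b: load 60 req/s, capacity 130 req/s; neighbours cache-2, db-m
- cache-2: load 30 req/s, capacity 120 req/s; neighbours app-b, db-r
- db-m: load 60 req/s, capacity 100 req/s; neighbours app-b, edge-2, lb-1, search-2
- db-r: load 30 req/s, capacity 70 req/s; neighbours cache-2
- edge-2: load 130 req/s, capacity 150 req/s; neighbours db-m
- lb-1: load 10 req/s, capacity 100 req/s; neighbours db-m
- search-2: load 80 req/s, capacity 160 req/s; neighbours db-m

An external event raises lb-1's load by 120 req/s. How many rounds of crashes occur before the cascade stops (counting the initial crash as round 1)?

3

Round 1 — lb-1 at 130 > 100. lb-1 crashes.
  lb-1 sheds 130 req/s to db-m: 130 each.
    db-m: 60+130 = 190 > 100
Round 2 — db-m crashes.
  db-m sheds 190 req/s to app-b, edge-2, search-2: 63 each (1 lost).
    app-b: 60+63 = 123 ≤ 130
    edge-2: 130+63 = 193 > 150
    search-2: 80+63 = 143 ≤ 160
Round 3 — edge-2 crashes.
  edge-2 sheds 193 req/s: no online neighbours, lost.
No further crashes.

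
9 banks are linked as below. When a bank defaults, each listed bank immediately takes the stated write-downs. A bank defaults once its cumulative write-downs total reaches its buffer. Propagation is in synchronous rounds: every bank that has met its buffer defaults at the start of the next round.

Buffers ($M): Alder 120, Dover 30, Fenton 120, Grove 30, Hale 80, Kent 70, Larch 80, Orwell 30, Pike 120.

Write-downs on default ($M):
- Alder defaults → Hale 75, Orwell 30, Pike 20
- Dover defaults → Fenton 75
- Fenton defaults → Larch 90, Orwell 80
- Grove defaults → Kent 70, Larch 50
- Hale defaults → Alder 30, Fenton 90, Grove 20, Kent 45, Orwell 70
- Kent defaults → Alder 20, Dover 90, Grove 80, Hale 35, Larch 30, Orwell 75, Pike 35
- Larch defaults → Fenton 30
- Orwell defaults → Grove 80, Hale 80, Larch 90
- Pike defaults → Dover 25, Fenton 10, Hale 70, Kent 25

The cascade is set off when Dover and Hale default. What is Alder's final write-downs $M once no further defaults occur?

50

Round 1 — Dover, Hale default (initial).
  Alder: +30 → 30 < 120
  Fenton: +75+90 → 165 ≥ 120
  Grove: +20 → 20 < 30
  Kent: +45 → 45 < 70
  Orwell: +70 → 70 ≥ 30
Round 2 — Fenton, Orwell default.
  Grove: +80 → 100 ≥ 30
  Larch: +90+90 → 180 ≥ 80
Round 3 — Grove, Larch default.
  Kent: +70 → 115 ≥ 70
Round 4 — Kent defaults.
  Alder: +20 → 50 < 120
  Pike: +35 → 35 < 120
No further defaults.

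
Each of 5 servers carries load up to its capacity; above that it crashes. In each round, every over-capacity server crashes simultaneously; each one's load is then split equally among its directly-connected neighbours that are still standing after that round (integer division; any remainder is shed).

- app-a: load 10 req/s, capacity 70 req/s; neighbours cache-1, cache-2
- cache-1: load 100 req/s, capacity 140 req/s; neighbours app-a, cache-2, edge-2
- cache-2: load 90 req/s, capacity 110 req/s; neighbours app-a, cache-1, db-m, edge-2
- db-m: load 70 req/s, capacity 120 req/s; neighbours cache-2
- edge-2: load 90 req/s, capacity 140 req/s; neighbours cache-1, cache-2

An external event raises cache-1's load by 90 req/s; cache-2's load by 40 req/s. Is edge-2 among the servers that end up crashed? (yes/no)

yes

Round 1 — cache-1 at 190 > 140; cache-2 at 130 > 110. cache-1, cache-2 crash.
  cache-1 sheds 190 req/s to app-a, edge-2: 95 each.
    app-a: 10+95 = 105 > 70
    edge-2: 90+95 = 185 > 140
  cache-2 sheds 130 req/s to app-a, db-m, edge-2: 43 each (1 lost).
    app-a: 105+43 = 148 > 70
    db-m: 70+43 = 113 ≤ 120
    edge-2: 185+43 = 228 > 140
Round 2 — app-a, edge-2 crash.
  app-a sheds 148 req/s: no online neighbours, lost.
  edge-2 sheds 228 req/s: no online neighbours, lost.
No further crashes.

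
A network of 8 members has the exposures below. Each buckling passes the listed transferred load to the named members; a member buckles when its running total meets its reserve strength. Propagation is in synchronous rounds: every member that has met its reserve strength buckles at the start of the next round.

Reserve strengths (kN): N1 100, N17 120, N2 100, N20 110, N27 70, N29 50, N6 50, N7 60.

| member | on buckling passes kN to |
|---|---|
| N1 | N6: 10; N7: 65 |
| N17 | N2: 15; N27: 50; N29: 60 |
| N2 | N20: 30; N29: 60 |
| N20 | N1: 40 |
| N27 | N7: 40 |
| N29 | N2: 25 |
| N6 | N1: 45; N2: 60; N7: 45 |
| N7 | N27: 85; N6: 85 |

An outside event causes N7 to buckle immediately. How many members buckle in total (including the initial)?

3

Round 1 — N7 buckles (initial).
  N27: +85 → 85 ≥ 70
  N6: +85 → 85 ≥ 50
Round 2 — N27, N6 buckle.
  N1: +45 → 45 < 100
  N2: +60 → 60 < 100
No further bucklings.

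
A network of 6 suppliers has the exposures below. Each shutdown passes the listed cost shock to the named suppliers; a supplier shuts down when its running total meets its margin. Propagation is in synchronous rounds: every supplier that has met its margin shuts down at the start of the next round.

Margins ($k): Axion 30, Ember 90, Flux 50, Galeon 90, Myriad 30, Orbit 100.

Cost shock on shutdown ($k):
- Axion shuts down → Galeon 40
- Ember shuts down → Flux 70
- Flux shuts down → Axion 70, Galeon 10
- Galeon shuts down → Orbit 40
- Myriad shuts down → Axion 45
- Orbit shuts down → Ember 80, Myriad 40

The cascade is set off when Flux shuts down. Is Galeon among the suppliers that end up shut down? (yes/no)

Round 1 — Flux shuts down (initial).
  Axion: +70 → 70 ≥ 30
  Galeon: +10 → 10 < 90
Round 2 — Axion shuts down.
  Galeon: +40 → 50 < 90
No further shutdowns.

no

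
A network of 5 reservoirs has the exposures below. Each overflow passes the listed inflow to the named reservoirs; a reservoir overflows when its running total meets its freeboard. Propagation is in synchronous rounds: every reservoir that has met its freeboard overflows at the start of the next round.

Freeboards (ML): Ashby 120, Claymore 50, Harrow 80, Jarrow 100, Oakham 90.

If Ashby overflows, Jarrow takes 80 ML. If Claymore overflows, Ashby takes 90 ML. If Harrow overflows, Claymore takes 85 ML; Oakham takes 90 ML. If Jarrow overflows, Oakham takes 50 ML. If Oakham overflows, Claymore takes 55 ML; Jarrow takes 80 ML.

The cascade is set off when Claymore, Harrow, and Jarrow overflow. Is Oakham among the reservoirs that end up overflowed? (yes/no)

Round 1 — Claymore, Harrow, Jarrow overflow (initial).
  Ashby: +90 → 90 < 120
  Oakham: +90+50 → 140 ≥ 90
Round 2 — Oakham overflows.
No further overflows.

yes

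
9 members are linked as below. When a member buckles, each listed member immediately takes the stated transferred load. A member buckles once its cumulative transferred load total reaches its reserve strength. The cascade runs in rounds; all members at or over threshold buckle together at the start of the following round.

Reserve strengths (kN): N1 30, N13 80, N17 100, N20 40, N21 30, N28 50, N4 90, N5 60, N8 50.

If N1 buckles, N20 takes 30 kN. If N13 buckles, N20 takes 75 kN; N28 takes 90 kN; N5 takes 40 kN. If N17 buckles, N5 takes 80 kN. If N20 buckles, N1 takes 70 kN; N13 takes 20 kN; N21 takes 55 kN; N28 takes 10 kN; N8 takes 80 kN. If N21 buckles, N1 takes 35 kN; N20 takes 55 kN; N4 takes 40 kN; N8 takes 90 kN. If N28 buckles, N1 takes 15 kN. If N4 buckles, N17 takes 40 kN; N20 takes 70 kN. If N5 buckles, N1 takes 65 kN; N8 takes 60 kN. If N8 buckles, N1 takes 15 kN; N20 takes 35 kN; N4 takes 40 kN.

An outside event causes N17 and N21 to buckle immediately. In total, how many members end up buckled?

6

Round 1 — N17, N21 buckle (initial).
  N1: +35 → 35 ≥ 30
  N20: +55 → 55 ≥ 40
  N4: +40 → 40 < 90
  N5: +80 → 80 ≥ 60
  N8: +90 → 90 ≥ 50
Round 2 — N1, N20, N5, N8 buckle.
  N13: +20 → 20 < 80
  N28: +10 → 10 < 50
  N4: +40 → 80 < 90
No further bucklings.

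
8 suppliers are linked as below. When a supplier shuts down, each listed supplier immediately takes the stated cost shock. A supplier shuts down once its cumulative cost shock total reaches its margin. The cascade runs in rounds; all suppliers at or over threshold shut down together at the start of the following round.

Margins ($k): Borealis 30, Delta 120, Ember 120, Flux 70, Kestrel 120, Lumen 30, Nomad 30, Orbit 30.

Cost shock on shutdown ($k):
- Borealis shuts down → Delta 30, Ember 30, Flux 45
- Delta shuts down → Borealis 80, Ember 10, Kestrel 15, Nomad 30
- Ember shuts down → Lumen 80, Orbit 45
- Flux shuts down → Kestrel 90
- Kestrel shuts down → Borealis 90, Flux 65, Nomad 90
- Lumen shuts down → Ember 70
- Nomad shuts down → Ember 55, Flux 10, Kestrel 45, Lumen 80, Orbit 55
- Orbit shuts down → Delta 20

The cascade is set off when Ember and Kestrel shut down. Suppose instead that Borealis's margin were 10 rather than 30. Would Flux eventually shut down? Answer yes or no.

yes

With Borealis's margin at 10:
Round 1 — Ember, Kestrel shut down (initial).
  Borealis: +90 → 90 ≥ 10
  Flux: +65 → 65 < 70
  Lumen: +80 → 80 ≥ 30
  Nomad: +90 → 90 ≥ 30
  Orbit: +45 → 45 ≥ 30
Round 2 — Borealis, Lumen, Nomad, Orbit shut down.
  Delta: +30+20 → 50 < 120
  Flux: +45+10 → 120 ≥ 70
Round 3 — Flux shuts down.
No further shutdowns.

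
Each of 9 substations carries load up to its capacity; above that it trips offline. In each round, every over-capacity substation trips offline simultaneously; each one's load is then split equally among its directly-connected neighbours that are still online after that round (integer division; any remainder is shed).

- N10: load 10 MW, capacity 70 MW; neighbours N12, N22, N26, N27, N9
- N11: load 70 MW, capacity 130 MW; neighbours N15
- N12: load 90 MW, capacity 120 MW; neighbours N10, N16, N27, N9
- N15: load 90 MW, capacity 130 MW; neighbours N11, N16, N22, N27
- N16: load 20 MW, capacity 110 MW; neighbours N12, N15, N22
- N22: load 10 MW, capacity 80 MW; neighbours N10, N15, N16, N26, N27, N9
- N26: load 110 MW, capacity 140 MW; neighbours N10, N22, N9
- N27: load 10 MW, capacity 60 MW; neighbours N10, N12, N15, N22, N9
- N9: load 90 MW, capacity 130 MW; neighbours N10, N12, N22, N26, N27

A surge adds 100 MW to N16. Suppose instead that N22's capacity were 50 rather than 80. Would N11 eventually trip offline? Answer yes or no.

yes

With N22's capacity at 50:
Round 1 — N16 at 120 > 110. N16 trips offline.
  N16 sheds 120 MW to N12, N15, N22: 40 each.
    N12: 90+40 = 130 > 120
    N15: 90+40 = 130 ≤ 130
    N22: 10+40 = 50 ≤ 50
Round 2 — N12 trips offline.
  N12 sheds 130 MW to N10, N27, N9: 43 each (1 lost).
    N10: 10+43 = 53 ≤ 70
    N27: 10+43 = 53 ≤ 60
    N9: 90+43 = 133 > 130
Round 3 — N9 trips offline.
  N9 sheds 133 MW to N10, N22, N26, N27: 33 each (1 lost).
    N10: 53+33 = 86 > 70
    N22: 50+33 = 83 > 50
    N26: 110+33 = 143 > 140
    N27: 53+33 = 86 > 60
Round 4 — N10, N22, N26, N27 trip offline.
  N10 sheds 86 MW: no online neighbours, lost.
  N22 sheds 83 MW to N15: 83 each.
    N15: 130+83 = 213 > 130
  N26 sheds 143 MW: no online neighbours, lost.
  N27 sheds 86 MW to N15: 86 each.
    N15: 213+86 = 299 > 130
Round 5 — N15 trips offline.
  N15 sheds 299 MW to N11: 299 each.
    N11: 70+299 = 369 > 130
Round 6 — N11 trips offline.
  N11 sheds 369 MW: no online neighbours, lost.
No further trips.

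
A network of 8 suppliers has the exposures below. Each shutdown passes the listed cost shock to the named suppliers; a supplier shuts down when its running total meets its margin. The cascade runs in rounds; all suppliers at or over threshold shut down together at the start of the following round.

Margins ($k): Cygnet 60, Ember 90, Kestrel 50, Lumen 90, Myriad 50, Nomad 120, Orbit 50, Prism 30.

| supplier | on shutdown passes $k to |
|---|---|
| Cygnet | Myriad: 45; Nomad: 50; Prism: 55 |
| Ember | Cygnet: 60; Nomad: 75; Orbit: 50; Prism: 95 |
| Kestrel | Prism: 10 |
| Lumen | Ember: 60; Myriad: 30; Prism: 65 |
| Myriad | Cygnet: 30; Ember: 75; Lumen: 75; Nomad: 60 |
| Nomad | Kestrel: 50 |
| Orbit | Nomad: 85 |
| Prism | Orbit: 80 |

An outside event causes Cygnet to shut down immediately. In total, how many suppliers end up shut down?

5

Round 1 — Cygnet shuts down (initial).
  Myriad: +45 → 45 < 50
  Nomad: +50 → 50 < 120
  Prism: +55 → 55 ≥ 30
Round 2 — Prism shuts down.
  Orbit: +80 → 80 ≥ 50
Round 3 — Orbit shuts down.
  Nomad: +85 → 135 ≥ 120
Round 4 — Nomad shuts down.
  Kestrel: +50 → 50 ≥ 50
Round 5 — Kestrel shuts down.
No further shutdowns.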